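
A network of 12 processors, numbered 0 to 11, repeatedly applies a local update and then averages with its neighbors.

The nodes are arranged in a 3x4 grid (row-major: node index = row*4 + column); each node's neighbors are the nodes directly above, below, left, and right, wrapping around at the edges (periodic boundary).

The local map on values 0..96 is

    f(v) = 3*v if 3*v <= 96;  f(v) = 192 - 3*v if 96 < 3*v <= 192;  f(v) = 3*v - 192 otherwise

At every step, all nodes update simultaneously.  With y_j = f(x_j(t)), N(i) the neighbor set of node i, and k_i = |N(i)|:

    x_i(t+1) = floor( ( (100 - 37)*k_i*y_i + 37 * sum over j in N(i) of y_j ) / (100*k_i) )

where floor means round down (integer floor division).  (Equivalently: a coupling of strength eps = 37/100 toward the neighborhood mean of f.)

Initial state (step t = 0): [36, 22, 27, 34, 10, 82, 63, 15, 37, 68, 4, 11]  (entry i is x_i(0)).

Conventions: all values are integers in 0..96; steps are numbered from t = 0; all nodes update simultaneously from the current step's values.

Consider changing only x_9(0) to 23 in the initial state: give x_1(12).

Simulating step by step:
t=0: [36, 22, 27, 34, 10, 82, 63, 15, 37, 23, 4, 11]
t=1: [77, 68, 66, 79, 43, 49, 19, 42, 71, 63, 24, 41]
t=2: [37, 16, 20, 45, 55, 40, 53, 63, 29, 15, 57, 62]
t=3: [71, 54, 52, 49, 39, 59, 35, 13, 69, 49, 26, 19]
t=4: [28, 29, 44, 42, 55, 31, 70, 48, 27, 41, 69, 52]
t=5: [77, 83, 55, 62, 45, 77, 31, 43, 71, 69, 26, 42]
t=6: [37, 47, 38, 21, 50, 45, 77, 60, 29, 27, 67, 57]
t=7: [73, 59, 64, 57, 48, 55, 39, 22, 75, 69, 25, 29]
t=8: [27, 15, 17, 29, 44, 31, 62, 62, 37, 23, 63, 72]
t=9: [76, 55, 45, 69, 61, 75, 17, 20, 72, 64, 15, 31]
t=10: [29, 28, 48, 32, 19, 28, 50, 53, 27, 11, 46, 71]
t=11: [84, 76, 55, 77, 62, 72, 46, 40, 69, 48, 47, 37]
t=12: [46, 37, 33, 46, 19, 28, 50, 62, 27, 41, 51, 67]

Answer: x_1(12) = 37
Key observation: This trace re-runs the system from the modified initial state.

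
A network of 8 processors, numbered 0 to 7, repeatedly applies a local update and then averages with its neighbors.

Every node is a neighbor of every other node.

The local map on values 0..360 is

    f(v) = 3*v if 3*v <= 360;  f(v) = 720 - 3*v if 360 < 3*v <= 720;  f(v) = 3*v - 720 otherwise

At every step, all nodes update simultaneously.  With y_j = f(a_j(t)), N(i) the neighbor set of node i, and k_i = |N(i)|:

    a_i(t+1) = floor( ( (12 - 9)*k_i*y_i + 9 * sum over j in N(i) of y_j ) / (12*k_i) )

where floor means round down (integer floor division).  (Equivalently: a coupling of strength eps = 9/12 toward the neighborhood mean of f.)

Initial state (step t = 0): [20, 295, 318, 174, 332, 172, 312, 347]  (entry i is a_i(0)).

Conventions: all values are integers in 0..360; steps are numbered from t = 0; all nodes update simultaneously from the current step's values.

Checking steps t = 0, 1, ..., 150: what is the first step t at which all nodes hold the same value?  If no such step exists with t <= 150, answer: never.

Answer: 6
Key observation: Synchronization is absorbing here: once all nodes are equal they stay equal, and step 6 is the first all-equal step.

Derivation:
t=0: [20, 295, 318, 174, 332, 172, 312, 347]  (not all equal)
t=1: [187, 202, 212, 207, 218, 208, 210, 225]  (not all equal)
t=2: [103, 96, 92, 94, 90, 94, 93, 87]  (not all equal)
t=3: [284, 281, 280, 281, 279, 281, 280, 278]  (not all equal)
t=4: [123, 121, 121, 121, 120, 121, 121, 120]  (not all equal)
t=5: [356, 357, 357, 357, 357, 357, 357, 357]  (not all equal)
t=6: [350, 350, 350, 350, 350, 350, 350, 350]  (all equal)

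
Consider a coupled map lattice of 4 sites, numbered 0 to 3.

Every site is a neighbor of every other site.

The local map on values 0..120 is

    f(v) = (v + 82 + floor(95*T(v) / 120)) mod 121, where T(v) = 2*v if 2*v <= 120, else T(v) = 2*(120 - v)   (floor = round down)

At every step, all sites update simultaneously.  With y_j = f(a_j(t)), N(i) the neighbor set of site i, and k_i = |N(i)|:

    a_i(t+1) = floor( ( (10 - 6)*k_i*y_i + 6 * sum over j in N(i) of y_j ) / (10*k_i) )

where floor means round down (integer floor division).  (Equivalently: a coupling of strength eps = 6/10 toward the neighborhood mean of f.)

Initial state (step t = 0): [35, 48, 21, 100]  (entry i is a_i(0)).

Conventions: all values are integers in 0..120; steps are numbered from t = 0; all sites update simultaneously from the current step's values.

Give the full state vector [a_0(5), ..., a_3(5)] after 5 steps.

Simulating step by step:
t=0: [35, 48, 21, 100]
t=1: [58, 65, 51, 67]
t=2: [107, 107, 103, 107]
t=3: [88, 88, 88, 88]
t=4: [99, 99, 99, 99]
t=5: [93, 93, 93, 93]

Answer: [93, 93, 93, 93]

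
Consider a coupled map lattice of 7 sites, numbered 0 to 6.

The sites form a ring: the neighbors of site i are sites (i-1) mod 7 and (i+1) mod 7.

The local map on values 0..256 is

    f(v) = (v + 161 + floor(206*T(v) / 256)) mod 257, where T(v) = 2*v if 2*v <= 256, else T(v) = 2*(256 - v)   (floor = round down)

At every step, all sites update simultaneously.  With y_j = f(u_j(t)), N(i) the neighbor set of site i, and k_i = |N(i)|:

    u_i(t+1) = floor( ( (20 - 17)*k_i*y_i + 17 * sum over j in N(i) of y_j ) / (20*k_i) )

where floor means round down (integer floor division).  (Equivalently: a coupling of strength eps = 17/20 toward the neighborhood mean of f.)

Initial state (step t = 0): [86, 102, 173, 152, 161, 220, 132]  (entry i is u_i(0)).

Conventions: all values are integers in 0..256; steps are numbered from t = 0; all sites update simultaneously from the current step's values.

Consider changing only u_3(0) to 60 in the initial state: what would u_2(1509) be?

Simulating step by step:
t=0: [86, 102, 173, 60, 161, 220, 132]
t=1: [191, 169, 129, 190, 134, 219, 166]
t=2: [211, 217, 211, 230, 197, 217, 194]
t=3: [189, 186, 180, 188, 181, 194, 186]
t=4: [201, 202, 202, 204, 199, 202, 199]
t=5: [193, 192, 191, 192, 191, 193, 192]
t=6: [198, 198, 199, 199, 198, 198, 198]
t=7: [195, 194, 194, 194, 194, 195, 195]
t=8: [197, 197, 197, 197, 197, 197, 197]
t=9: [195, 195, 195, 195, 195, 195, 195]
t=10: [197, 197, 197, 197, 197, 197, 197]

Answer: u_2(1509) = 195
Key observation: The state at step 8, [197, 197, 197, 197, 197, 197, 197], reappears at step 10: the system is in a cycle of period 2 from step 8 on.  Therefore the state at step 1509 equals the state at step 8 + ((1509 - 8) mod 2) = 9, which is [195, 195, 195, 195, 195, 195, 195].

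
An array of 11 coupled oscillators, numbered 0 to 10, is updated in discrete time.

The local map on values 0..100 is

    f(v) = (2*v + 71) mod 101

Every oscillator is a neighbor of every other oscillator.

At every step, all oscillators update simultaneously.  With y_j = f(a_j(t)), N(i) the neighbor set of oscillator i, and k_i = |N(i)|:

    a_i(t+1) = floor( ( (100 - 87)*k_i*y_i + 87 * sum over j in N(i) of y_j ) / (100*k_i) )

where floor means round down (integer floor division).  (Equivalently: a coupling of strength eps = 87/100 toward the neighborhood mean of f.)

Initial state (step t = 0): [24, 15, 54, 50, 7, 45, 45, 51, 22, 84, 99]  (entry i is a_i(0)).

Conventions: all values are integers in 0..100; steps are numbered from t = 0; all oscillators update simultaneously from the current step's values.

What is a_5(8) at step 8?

Answer: a_5(8) = 65

Derivation:
t=0: [24, 15, 54, 50, 7, 45, 45, 51, 22, 84, 99]
t=1: [49, 48, 52, 51, 52, 51, 51, 51, 49, 50, 51]
t=2: [70, 70, 71, 70, 71, 70, 70, 70, 70, 70, 70]
t=3: [9, 9, 9, 9, 9, 9, 9, 9, 9, 9, 9]
t=4: [89, 89, 89, 89, 89, 89, 89, 89, 89, 89, 89]
t=5: [47, 47, 47, 47, 47, 47, 47, 47, 47, 47, 47]
t=6: [64, 64, 64, 64, 64, 64, 64, 64, 64, 64, 64]
t=7: [98, 98, 98, 98, 98, 98, 98, 98, 98, 98, 98]
t=8: [65, 65, 65, 65, 65, 65, 65, 65, 65, 65, 65]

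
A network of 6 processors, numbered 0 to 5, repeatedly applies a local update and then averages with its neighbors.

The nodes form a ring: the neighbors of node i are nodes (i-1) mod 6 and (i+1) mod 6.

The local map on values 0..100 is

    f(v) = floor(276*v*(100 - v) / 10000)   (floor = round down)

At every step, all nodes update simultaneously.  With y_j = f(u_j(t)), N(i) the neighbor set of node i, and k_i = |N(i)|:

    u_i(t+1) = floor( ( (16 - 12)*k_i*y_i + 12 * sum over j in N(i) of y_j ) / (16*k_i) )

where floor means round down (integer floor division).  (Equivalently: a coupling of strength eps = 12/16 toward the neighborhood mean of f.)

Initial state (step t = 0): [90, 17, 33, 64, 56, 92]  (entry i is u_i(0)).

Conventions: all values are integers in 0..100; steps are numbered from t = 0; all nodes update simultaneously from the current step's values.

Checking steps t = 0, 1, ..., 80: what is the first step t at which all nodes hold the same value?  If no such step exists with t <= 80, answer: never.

Simulating step by step:
t=0: [90, 17, 33, 64, 56, 92]  (not all equal)
t=1: [27, 41, 53, 64, 48, 39]  (not all equal)
t=2: [62, 62, 65, 66, 65, 62]  (not all equal)
t=3: [65, 63, 62, 61, 62, 63]  (not all equal)
t=4: [63, 63, 64, 65, 64, 63]  (not all equal)
t=5: [64, 63, 63, 62, 63, 63]  (not all equal)
t=6: [63, 63, 64, 64, 64, 63]  (not all equal)
t=7: [64, 63, 63, 63, 63, 63]  (not all equal)
t=8: [63, 63, 64, 64, 64, 63]  (not all equal)

Answer: never
Key observation: The state at step 6 reappears at step 8 — the system is in a cycle of period 2 from step 6 on.  No step 0..8 is synchronized, and the cycle repeats forever, so no step up to 80 (or ever) has all nodes equal.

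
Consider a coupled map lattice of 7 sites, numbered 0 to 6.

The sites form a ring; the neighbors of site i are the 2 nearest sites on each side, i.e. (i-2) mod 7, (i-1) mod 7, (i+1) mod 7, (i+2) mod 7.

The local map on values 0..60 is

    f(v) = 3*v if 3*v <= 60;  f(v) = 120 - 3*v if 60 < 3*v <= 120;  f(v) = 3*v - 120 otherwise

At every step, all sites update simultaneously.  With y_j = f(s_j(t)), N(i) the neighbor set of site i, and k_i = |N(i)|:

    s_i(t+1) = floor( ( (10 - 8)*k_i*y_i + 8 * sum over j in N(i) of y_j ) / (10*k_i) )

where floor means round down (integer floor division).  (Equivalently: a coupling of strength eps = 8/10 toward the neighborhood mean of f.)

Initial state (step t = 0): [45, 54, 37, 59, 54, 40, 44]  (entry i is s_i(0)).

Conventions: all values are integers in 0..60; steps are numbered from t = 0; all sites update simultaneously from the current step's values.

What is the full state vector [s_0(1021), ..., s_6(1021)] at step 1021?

Simulating step by step:
t=0: [45, 54, 37, 59, 54, 40, 44]
t=1: [15, 27, 33, 30, 24, 25, 22]
t=2: [40, 37, 36, 36, 39, 44, 46]
t=3: [10, 10, 7, 9, 11, 9, 8]
t=4: [26, 26, 28, 27, 26, 28, 28]
t=5: [38, 39, 40, 39, 37, 39, 39]
t=6: [3, 3, 4, 3, 3, 4, 4]
t=7: [10, 10, 9, 10, 10, 10, 10]
t=8: [29, 29, 29, 29, 29, 30, 30]
t=9: [31, 32, 33, 32, 31, 31, 31]
t=10: [25, 24, 24, 24, 25, 26, 26]
t=11: [45, 46, 46, 46, 45, 44, 44]
t=12: [15, 16, 16, 16, 15, 14, 14]
t=13: [45, 46, 46, 46, 45, 44, 44]

Answer: [45, 46, 46, 46, 45, 44, 44]
Key observation: The state at step 11, [45, 46, 46, 46, 45, 44, 44], reappears at step 13: the system is in a cycle of period 2 from step 11 on.  Therefore the state at step 1021 equals the state at step 11 + ((1021 - 11) mod 2) = 11, which is [45, 46, 46, 46, 45, 44, 44].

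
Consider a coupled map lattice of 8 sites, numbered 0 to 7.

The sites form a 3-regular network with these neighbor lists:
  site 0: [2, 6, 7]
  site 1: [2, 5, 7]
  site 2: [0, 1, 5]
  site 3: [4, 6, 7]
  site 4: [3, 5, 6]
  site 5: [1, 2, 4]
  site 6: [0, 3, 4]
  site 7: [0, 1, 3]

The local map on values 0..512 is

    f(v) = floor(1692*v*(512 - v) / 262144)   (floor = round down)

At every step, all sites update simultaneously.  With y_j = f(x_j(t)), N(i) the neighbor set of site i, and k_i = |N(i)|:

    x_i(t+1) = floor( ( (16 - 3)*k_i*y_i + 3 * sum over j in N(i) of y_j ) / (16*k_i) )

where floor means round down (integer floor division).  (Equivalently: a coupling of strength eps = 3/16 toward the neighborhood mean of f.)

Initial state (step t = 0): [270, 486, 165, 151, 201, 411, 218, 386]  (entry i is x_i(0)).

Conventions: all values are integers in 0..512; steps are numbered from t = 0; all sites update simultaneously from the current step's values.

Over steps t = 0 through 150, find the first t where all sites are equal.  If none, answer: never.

Answer: 21
Key observation: Synchronization is absorbing here: once all sites are equal they stay equal, and step 21 is the first all-equal step.

Derivation:
t=0: [270, 486, 165, 151, 201, 411, 218, 386]  (not all equal)
t=1: [410, 125, 347, 355, 391, 270, 409, 307]  (not all equal)
t=2: [283, 328, 362, 353, 313, 403, 278, 388]  (not all equal)
t=3: [407, 375, 352, 364, 393, 301, 414, 324]  (not all equal)
t=4: [287, 341, 358, 341, 308, 394, 269, 378]  (not all equal)
t=5: [406, 366, 356, 377, 397, 314, 416, 337]  (not all equal)
t=6: [287, 350, 354, 324, 300, 388, 265, 368]  (not all equal)
t=7: [408, 359, 361, 392, 403, 322, 419, 351]  (not all equal)
t=8: [282, 356, 349, 302, 289, 381, 257, 353]  (not all equal)
t=9: [411, 356, 366, 407, 409, 332, 420, 368]  (not all equal)
t=10: [275, 357, 342, 277, 277, 373, 253, 334]  (not all equal)
t=11: [415, 358, 374, 417, 414, 343, 421, 386]  (not all equal)
t=12: [266, 352, 332, 258, 266, 363, 249, 308]  (not all equal)
t=13: [418, 366, 383, 420, 417, 356, 422, 404]  (not all equal)
t=14: [258, 339, 318, 251, 260, 348, 246, 281]  (not all equal)
t=15: [420, 381, 396, 421, 418, 373, 422, 416]  (not all equal)
t=16: [252, 317, 297, 247, 257, 325, 245, 259]  (not all equal)
t=17: [421, 400, 410, 422, 420, 395, 422, 420]  (not all equal)
t=18: [248, 285, 270, 245, 251, 292, 245, 251]  (not all equal)
t=19: [421, 417, 420, 422, 421, 415, 422, 421]  (not all equal)
t=20: [247, 254, 249, 245, 247, 257, 245, 247]  (not all equal)
t=21: [422, 422, 422, 422, 422, 422, 422, 422]  (all equal)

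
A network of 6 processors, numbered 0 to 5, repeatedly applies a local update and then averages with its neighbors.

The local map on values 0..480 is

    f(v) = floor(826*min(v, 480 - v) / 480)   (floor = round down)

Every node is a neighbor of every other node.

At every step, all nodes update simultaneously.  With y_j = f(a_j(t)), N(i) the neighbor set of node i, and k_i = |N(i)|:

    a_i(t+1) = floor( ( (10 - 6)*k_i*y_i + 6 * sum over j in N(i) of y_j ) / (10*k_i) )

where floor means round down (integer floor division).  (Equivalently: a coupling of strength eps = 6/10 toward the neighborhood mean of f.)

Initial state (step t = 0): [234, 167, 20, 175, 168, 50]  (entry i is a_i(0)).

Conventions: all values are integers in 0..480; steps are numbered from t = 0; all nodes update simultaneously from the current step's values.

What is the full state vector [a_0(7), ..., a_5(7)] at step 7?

Answer: [176, 175, 176, 175, 175, 176]

Derivation:
t=0: [234, 167, 20, 175, 168, 50]
t=1: [280, 248, 177, 252, 248, 191]
t=2: [356, 371, 345, 369, 371, 351]
t=3: [207, 200, 212, 201, 200, 209]
t=4: [353, 349, 355, 350, 349, 353]
t=5: [219, 221, 219, 221, 221, 219]
t=6: [377, 378, 377, 378, 378, 377]
t=7: [176, 175, 176, 175, 175, 176]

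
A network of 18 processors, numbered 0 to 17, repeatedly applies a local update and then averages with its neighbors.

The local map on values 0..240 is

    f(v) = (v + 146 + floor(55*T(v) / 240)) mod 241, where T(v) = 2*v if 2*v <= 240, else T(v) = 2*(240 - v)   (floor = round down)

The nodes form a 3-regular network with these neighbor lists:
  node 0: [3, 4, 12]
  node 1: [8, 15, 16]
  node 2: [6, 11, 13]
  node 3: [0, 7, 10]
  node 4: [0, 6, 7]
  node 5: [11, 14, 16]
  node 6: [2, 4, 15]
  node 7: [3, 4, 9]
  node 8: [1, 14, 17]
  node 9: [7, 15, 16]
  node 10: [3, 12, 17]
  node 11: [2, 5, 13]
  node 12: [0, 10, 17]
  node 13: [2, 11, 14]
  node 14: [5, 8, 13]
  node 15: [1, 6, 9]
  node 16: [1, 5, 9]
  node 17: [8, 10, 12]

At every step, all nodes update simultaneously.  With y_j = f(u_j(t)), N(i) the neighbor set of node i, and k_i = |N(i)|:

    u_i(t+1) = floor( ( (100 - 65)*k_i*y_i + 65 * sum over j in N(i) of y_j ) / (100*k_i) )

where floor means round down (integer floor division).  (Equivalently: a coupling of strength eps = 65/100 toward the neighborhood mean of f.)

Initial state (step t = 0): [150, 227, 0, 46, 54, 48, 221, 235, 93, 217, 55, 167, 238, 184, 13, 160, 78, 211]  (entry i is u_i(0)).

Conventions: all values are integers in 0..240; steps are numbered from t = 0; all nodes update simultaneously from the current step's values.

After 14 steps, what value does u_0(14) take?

Simulating step by step:
t=0: [150, 227, 0, 46, 54, 48, 221, 235, 93, 217, 55, 167, 238, 184, 13, 160, 78, 211]
t=1: [159, 82, 127, 175, 159, 137, 148, 172, 107, 102, 184, 139, 147, 129, 137, 122, 111, 133]
t=2: [101, 53, 87, 108, 101, 84, 90, 94, 64, 73, 102, 86, 98, 86, 81, 65, 59, 88]
t=3: [53, 232, 31, 53, 46, 71, 82, 41, 144, 115, 49, 29, 46, 28, 72, 142, 137, 85]
t=4: [218, 108, 153, 217, 172, 64, 115, 181, 71, 108, 176, 149, 175, 149, 65, 82, 78, 123]
t=5: [122, 32, 90, 123, 106, 160, 74, 104, 85, 55, 108, 126, 108, 126, 158, 50, 84, 77]
t=6: [72, 126, 51, 71, 52, 80, 72, 98, 76, 144, 56, 76, 56, 76, 80, 169, 121, 38]
t=7: [102, 72, 85, 64, 91, 32, 122, 86, 71, 83, 173, 60, 174, 60, 18, 77, 70, 171]
t=8: [101, 10, 128, 125, 48, 156, 46, 75, 65, 20, 136, 179, 96, 175, 154, 31, 51, 86]
t=9: [92, 197, 123, 62, 136, 127, 180, 107, 146, 153, 64, 102, 52, 101, 131, 185, 171, 91]
t=10: [131, 110, 75, 156, 76, 82, 100, 112, 85, 95, 190, 65, 145, 65, 79, 111, 102, 132]
t=11: [74, 54, 119, 93, 49, 76, 38, 57, 46, 55, 101, 144, 94, 143, 70, 57, 47, 81]
t=12: [68, 220, 110, 77, 171, 73, 183, 184, 129, 224, 40, 72, 33, 70, 71, 221, 175, 74]
t=13: [70, 117, 51, 75, 87, 31, 106, 96, 62, 124, 119, 21, 115, 20, 24, 130, 99, 108]
t=14: [27, 106, 165, 33, 34, 154, 93, 43, 151, 67, 59, 188, 57, 186, 193, 76, 92, 105]

Answer: u_0(14) = 27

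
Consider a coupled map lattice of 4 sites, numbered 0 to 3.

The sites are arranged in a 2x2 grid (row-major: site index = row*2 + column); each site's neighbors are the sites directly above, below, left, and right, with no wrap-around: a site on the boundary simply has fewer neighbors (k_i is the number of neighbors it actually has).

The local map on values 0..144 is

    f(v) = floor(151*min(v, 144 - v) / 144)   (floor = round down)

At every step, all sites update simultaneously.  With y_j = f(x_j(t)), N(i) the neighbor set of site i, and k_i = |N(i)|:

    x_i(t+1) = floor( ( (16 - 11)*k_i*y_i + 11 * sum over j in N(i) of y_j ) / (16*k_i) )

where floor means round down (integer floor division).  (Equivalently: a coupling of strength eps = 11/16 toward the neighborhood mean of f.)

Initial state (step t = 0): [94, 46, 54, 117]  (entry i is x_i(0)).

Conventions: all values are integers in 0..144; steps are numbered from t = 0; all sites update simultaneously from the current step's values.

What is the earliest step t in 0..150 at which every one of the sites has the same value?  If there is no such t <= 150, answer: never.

Answer: 5
Key observation: Synchronization is absorbing here: once all sites are equal they stay equal, and step 5 is the first all-equal step.

Derivation:
t=0: [94, 46, 54, 117]  (not all equal)
t=1: [52, 42, 45, 44]  (not all equal)
t=2: [48, 48, 49, 45]  (not all equal)
t=3: [50, 48, 49, 49]  (not all equal)
t=4: [50, 51, 51, 50]  (not all equal)
t=5: [52, 52, 52, 52]  (all equal)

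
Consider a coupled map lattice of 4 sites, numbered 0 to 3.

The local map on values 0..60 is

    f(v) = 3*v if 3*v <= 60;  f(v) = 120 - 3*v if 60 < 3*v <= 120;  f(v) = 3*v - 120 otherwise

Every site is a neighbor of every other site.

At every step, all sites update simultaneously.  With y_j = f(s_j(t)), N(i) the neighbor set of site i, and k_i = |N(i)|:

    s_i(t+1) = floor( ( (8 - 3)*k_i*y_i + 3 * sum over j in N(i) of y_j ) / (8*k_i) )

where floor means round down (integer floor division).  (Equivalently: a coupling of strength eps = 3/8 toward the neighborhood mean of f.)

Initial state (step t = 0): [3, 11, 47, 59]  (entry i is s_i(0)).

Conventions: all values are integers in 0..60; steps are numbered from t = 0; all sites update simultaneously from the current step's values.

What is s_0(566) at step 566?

Answer: s_0(566) = 30
Key observation: The state at step 27, [30, 30, 30, 30], reappears at step 28: the system is in a cycle of period 1 from step 27 on.  Therefore the state at step 566 equals the state at step 27 + ((566 - 27) mod 1) = 27, which is [30, 30, 30, 30].

Derivation:
t=0: [3, 11, 47, 59]
t=1: [19, 31, 25, 43]
t=2: [45, 30, 39, 21]
t=3: [20, 28, 14, 41]
t=4: [47, 35, 38, 19]
t=5: [22, 19, 15, 40]
t=6: [46, 48, 42, 19]
t=7: [22, 25, 16, 41]
t=8: [45, 41, 42, 20]
t=9: [18, 12, 13, 40]
t=10: [43, 34, 35, 16]
t=11: [15, 20, 18, 35]
t=12: [44, 51, 48, 29]
t=13: [18, 29, 24, 29]
t=14: [48, 37, 45, 37]
t=15: [19, 11, 14, 11]
t=16: [49, 37, 41, 37]
t=17: [19, 10, 7, 10]
t=18: [45, 32, 27, 32]
t=19: [20, 24, 32, 24]
t=20: [52, 46, 34, 46]
t=21: [29, 20, 20, 20]
t=22: [43, 56, 56, 56]
t=23: [23, 43, 43, 43]
t=24: [35, 14, 14, 14]
t=25: [25, 38, 38, 38]
t=26: [30, 10, 10, 10]
t=27: [30, 30, 30, 30]
t=28: [30, 30, 30, 30]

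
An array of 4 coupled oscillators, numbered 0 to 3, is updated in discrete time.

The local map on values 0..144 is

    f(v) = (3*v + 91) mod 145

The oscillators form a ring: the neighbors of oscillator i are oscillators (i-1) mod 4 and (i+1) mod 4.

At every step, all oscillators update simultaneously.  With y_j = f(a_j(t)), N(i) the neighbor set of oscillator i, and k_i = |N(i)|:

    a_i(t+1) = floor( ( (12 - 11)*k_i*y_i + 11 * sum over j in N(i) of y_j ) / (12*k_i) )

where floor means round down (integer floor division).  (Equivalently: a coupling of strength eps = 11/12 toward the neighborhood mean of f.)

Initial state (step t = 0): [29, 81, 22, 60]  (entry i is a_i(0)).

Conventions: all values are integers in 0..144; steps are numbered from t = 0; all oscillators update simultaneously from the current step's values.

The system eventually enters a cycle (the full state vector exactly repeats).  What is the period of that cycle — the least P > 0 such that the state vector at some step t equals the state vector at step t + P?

Simulating step by step:
t=0: [29, 81, 22, 60]
t=1: [80, 24, 78, 31]
t=2: [29, 36, 29, 38]
t=3: [55, 34, 55, 35]
t=4: [54, 105, 54, 106]
t=5: [116, 108, 116, 108]
t=6: [114, 14, 114, 14]
t=7: [133, 142, 133, 142]
t=8: [79, 57, 79, 57]
t=9: [110, 44, 110, 44]
t=10: [82, 126, 82, 126]
t=11: [35, 45, 35, 45]
t=12: [78, 53, 78, 53]
t=13: [99, 40, 99, 40]
t=14: [68, 95, 68, 95]
t=15: [79, 11, 79, 11]
t=16: [116, 45, 116, 45]
t=17: [74, 10, 74, 10]
t=18: [112, 31, 112, 31]
t=19: [47, 128, 47, 128]
t=20: [43, 83, 43, 83]
t=21: [52, 72, 52, 72]
t=22: [24, 94, 24, 94]
t=23: [77, 23, 77, 23]
t=24: [16, 30, 16, 30]
t=25: [44, 130, 44, 130]
t=26: [48, 75, 48, 75]
t=27: [31, 84, 31, 84]
t=28: [51, 40, 51, 40]
t=29: [68, 96, 68, 96]
t=30: [82, 12, 82, 12]
t=31: [120, 53, 120, 53]
t=32: [97, 23, 97, 23]
t=33: [21, 85, 21, 85]
t=34: [52, 12, 52, 12]
t=35: [124, 104, 124, 104]
t=36: [105, 35, 105, 35]
t=37: [56, 110, 56, 110]
t=38: [129, 115, 129, 115]
t=39: [4, 39, 4, 39]
t=40: [66, 99, 66, 99]
t=41: [101, 140, 101, 140]
t=42: [78, 101, 78, 101]
t=43: [98, 40, 98, 40]
t=44: [68, 92, 68, 92]
t=45: [71, 11, 71, 11]
t=46: [114, 23, 114, 23]
t=47: [25, 132, 25, 132]
t=48: [49, 23, 49, 23]
t=49: [21, 86, 21, 86]
t=50: [54, 13, 54, 13]
t=51: [128, 109, 128, 109]
t=52: [120, 47, 120, 47]
t=53: [81, 21, 81, 21]
t=54: [11, 41, 11, 41]
t=55: [73, 119, 73, 119]
t=56: [13, 19, 13, 19]
t=57: [13, 119, 13, 119]
t=58: [22, 120, 22, 120]
t=59: [15, 12, 15, 12]
t=60: [127, 135, 127, 135]
t=61: [59, 39, 59, 39]
t=62: [68, 118, 68, 118]
t=63: [9, 5, 9, 5]
t=64: [107, 117, 107, 117]
t=65: [16, 112, 16, 112]
t=66: [137, 138, 137, 138]
t=67: [69, 67, 69, 67]
t=68: [2, 7, 2, 7]
t=69: [110, 98, 110, 98]
t=70: [98, 128, 98, 128]
t=71: [44, 90, 44, 90]
t=72: [71, 77, 71, 77]
t=73: [30, 15, 30, 15]
t=74: [127, 44, 127, 44]
t=75: [74, 40, 74, 40]
t=76: [62, 26, 62, 26]
t=77: [33, 123, 33, 123]
t=78: [26, 43, 26, 43]
t=79: [70, 28, 70, 28]
t=80: [28, 12, 28, 12]
t=81: [118, 38, 118, 38]
t=82: [55, 14, 55, 14]
t=83: [131, 112, 131, 112]
t=84: [129, 56, 129, 56]
t=85: [108, 48, 108, 48]
t=86: [92, 122, 92, 122]
t=87: [26, 72, 26, 72]
t=88: [17, 23, 17, 23]
t=89: [25, 131, 25, 131]
t=90: [46, 23, 46, 23]
t=91: [20, 78, 20, 78]
t=92: [32, 8, 32, 8]
t=93: [108, 48, 108, 48]

Answer: 8
Key observation: The state at step 85, [108, 48, 108, 48], reappears at step 93 — and no state repeats earlier — so the cycle the system enters has period 8.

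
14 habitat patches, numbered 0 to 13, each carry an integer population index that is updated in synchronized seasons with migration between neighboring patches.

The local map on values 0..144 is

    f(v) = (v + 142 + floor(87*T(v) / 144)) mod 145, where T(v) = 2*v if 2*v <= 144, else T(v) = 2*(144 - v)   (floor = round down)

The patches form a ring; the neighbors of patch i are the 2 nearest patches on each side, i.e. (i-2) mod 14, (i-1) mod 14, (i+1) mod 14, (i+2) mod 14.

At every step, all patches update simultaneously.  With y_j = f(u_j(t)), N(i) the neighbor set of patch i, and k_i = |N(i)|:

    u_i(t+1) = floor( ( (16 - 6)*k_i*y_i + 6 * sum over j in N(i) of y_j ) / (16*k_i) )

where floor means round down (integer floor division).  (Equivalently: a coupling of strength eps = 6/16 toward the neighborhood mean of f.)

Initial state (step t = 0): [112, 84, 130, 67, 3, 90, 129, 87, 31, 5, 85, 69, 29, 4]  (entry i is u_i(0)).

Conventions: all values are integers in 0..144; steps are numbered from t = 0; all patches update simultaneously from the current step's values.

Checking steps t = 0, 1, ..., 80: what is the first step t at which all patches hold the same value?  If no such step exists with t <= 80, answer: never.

Answer: never
Key observation: The state at step 25 reappears at step 37 — the system is in a cycle of period 12 from step 25 on.  No step 0..37 is synchronized, and the cycle repeats forever, so no step up to 80 (or ever) has all patches equal.

Derivation:
t=0: [112, 84, 130, 67, 3, 90, 129, 87, 31, 5, 85, 69, 29, 4]  (not all equal)
t=1: [21, 32, 104, 105, 42, 32, 97, 25, 56, 12, 17, 10, 39, 10]  (not all equal)
t=2: [43, 48, 21, 23, 63, 55, 33, 52, 85, 35, 44, 26, 62, 31]  (not all equal)
t=3: [89, 87, 62, 66, 110, 107, 78, 94, 37, 71, 83, 68, 111, 76]  (not all equal)
t=4: [18, 31, 98, 102, 28, 16, 14, 12, 51, 13, 13, 3, 3, 7]  (not all equal)
t=5: [30, 45, 18, 17, 42, 30, 37, 32, 77, 30, 28, 7, 9, 17]  (not all equal)
t=6: [56, 75, 48, 47, 75, 64, 70, 61, 30, 53, 45, 23, 25, 38]  (not all equal)
t=7: [97, 44, 86, 86, 38, 109, 35, 111, 71, 102, 85, 61, 64, 71]  (not all equal)
t=8: [26, 61, 22, 22, 58, 17, 54, 9, 13, 16, 31, 96, 100, 39]  (not all equal)
t=9: [58, 103, 61, 59, 100, 49, 91, 29, 37, 30, 47, 21, 22, 70]  (not all equal)
t=10: [95, 38, 106, 102, 37, 84, 27, 61, 70, 65, 83, 46, 53, 24]  (not all equal)
t=11: [26, 55, 17, 18, 55, 30, 55, 101, 35, 110, 38, 90, 86, 59]  (not all equal)
t=12: [60, 97, 51, 53, 97, 65, 98, 26, 65, 17, 58, 24, 30, 96]  (not all equal)
t=13: [97, 36, 91, 95, 37, 104, 34, 63, 107, 55, 105, 52, 68, 26]  (not all equal)
t=14: [16, 54, 19, 19, 57, 29, 65, 103, 32, 97, 24, 86, 17, 51]  (not all equal)
t=15: [47, 92, 52, 55, 102, 66, 111, 28, 60, 15, 41, 23, 39, 85]  (not all equal)
t=16: [82, 35, 90, 98, 37, 105, 32, 64, 97, 48, 81, 48, 74, 27]  (not all equal)
t=17: [18, 53, 19, 18, 56, 29, 62, 103, 32, 88, 26, 81, 22, 53]  (not all equal)
t=18: [51, 92, 52, 53, 100, 65, 106, 27, 60, 16, 45, 26, 48, 90]  (not all equal)
t=19: [89, 35, 91, 95, 37, 104, 32, 63, 98, 51, 89, 56, 89, 29]  (not all equal)
t=20: [18, 53, 19, 19, 56, 29, 62, 102, 33, 93, 26, 92, 22, 57]  (not all equal)
t=21: [52, 93, 52, 54, 100, 65, 106, 27, 61, 16, 45, 25, 48, 95]  (not all equal)
t=22: [90, 36, 91, 97, 37, 104, 33, 63, 99, 51, 89, 54, 89, 29]  (not all equal)
t=23: [18, 55, 19, 18, 56, 29, 64, 102, 33, 92, 26, 89, 22, 57]  (not all equal)
t=24: [52, 95, 52, 54, 100, 66, 110, 28, 62, 16, 45, 25, 48, 95]  (not all equal)
t=25: [90, 36, 91, 97, 38, 105, 33, 65, 100, 51, 90, 54, 89, 29]  (not all equal)
t=26: [18, 55, 20, 18, 57, 30, 64, 105, 33, 93, 26, 89, 22, 57]  (not all equal)
t=27: [53, 95, 54, 54, 102, 67, 110, 28, 62, 16, 45, 25, 48, 95]  (not all equal)
t=28: [92, 36, 95, 97, 38, 106, 33, 65, 100, 51, 90, 54, 89, 29]  (not all equal)
t=29: [17, 54, 19, 18, 57, 29, 64, 104, 33, 93, 26, 89, 22, 57]  (not all equal)
t=30: [51, 94, 52, 54, 101, 66, 110, 28, 62, 16, 45, 25, 48, 95]  (not all equal)
t=31: [89, 35, 91, 97, 37, 105, 33, 65, 100, 51, 90, 54, 89, 29]  (not all equal)
t=32: [18, 53, 19, 18, 56, 29, 64, 105, 33, 93, 26, 89, 22, 57]  (not all equal)
t=33: [52, 93, 52, 53, 100, 66, 110, 28, 62, 16, 45, 25, 48, 95]  (not all equal)
t=34: [90, 35, 91, 96, 37, 105, 33, 65, 100, 51, 90, 54, 89, 29]  (not all equal)
t=35: [18, 53, 19, 19, 56, 29, 64, 105, 33, 93, 26, 89, 22, 57]  (not all equal)
t=36: [52, 93, 52, 54, 100, 66, 110, 28, 62, 16, 45, 25, 48, 95]  (not all equal)
t=37: [90, 36, 91, 97, 38, 105, 33, 65, 100, 51, 90, 54, 89, 29]  (not all equal)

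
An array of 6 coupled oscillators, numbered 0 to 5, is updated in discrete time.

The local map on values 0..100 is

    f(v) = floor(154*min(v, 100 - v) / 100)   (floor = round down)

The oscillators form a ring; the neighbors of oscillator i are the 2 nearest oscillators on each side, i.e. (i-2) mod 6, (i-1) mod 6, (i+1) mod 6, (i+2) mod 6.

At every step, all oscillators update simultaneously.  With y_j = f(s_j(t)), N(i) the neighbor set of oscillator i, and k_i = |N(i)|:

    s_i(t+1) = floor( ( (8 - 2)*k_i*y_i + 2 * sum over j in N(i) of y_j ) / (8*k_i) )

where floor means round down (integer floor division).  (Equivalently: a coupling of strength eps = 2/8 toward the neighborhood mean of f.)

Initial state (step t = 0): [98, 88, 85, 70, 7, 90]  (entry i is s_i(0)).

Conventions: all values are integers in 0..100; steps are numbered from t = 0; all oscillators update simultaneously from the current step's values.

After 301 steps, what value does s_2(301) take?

Answer: s_2(301) = 61
Key observation: The state at step 35, [61, 61, 61, 61, 61, 61], reappears at step 37: the system is in a cycle of period 2 from step 35 on.  Therefore the state at step 301 equals the state at step 35 + ((301 - 35) mod 2) = 35, which is [61, 61, 61, 61, 61, 61].

Derivation:
t=0: [98, 88, 85, 70, 7, 90]
t=1: [6, 18, 22, 38, 12, 16]
t=2: [13, 28, 31, 49, 21, 25]
t=3: [25, 43, 45, 66, 35, 39]
t=4: [44, 63, 64, 54, 53, 58]
t=5: [65, 58, 57, 67, 70, 64]
t=6: [54, 62, 62, 51, 48, 54]
t=7: [68, 60, 60, 72, 71, 69]
t=8: [50, 58, 58, 45, 45, 47]
t=9: [74, 65, 65, 68, 69, 71]
t=10: [42, 51, 51, 49, 46, 44]
t=11: [65, 73, 74, 74, 70, 68]
t=12: [50, 42, 41, 41, 45, 48]
t=13: [74, 65, 64, 64, 69, 71]
t=14: [42, 51, 53, 53, 47, 45]
t=15: [66, 73, 71, 72, 71, 69]
t=16: [50, 42, 44, 43, 44, 46]
t=17: [74, 65, 67, 66, 67, 69]
t=18: [42, 51, 49, 51, 49, 47]
t=19: [66, 74, 74, 74, 74, 72]
t=20: [49, 40, 40, 40, 40, 43]
t=21: [71, 62, 61, 61, 62, 65]
t=22: [47, 57, 58, 59, 57, 53]
t=23: [70, 66, 64, 64, 66, 70]
t=24: [47, 51, 54, 54, 51, 47]
t=25: [72, 74, 70, 70, 74, 72]
t=26: [42, 41, 45, 45, 41, 42]
t=27: [64, 63, 67, 67, 63, 64]
t=28: [54, 55, 51, 51, 55, 54]
t=29: [70, 69, 73, 73, 69, 70]
t=30: [45, 46, 42, 42, 46, 45]
t=31: [68, 69, 65, 65, 69, 68]
t=32: [49, 48, 52, 52, 48, 49]
t=33: [74, 73, 73, 73, 73, 74]
t=34: [40, 40, 40, 40, 40, 40]
t=35: [61, 61, 61, 61, 61, 61]
t=36: [60, 60, 60, 60, 60, 60]
t=37: [61, 61, 61, 61, 61, 61]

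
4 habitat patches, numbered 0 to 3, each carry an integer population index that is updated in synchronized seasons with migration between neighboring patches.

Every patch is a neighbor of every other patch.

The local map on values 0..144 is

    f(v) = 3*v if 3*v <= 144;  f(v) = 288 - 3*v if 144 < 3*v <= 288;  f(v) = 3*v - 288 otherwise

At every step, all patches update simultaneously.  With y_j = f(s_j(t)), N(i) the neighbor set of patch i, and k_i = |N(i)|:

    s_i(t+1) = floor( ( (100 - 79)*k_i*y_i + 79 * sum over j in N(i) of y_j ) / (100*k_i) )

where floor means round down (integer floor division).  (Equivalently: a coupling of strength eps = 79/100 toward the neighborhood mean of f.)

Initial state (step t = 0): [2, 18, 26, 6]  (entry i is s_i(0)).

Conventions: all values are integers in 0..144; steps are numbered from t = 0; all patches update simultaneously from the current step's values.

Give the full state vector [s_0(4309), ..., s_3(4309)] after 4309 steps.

Answer: [63, 63, 63, 63]
Key observation: The state at step 4, [117, 117, 117, 117], reappears at step 12: the system is in a cycle of period 8 from step 4 on.  Therefore the state at step 4309 equals the state at step 4 + ((4309 - 4) mod 8) = 5, which is [63, 63, 63, 63].

Derivation:
t=0: [2, 18, 26, 6]
t=1: [40, 38, 36, 40]
t=2: [115, 115, 115, 115]
t=3: [57, 57, 57, 57]
t=4: [117, 117, 117, 117]
t=5: [63, 63, 63, 63]
t=6: [99, 99, 99, 99]
t=7: [9, 9, 9, 9]
t=8: [27, 27, 27, 27]
t=9: [81, 81, 81, 81]
t=10: [45, 45, 45, 45]
t=11: [135, 135, 135, 135]
t=12: [117, 117, 117, 117]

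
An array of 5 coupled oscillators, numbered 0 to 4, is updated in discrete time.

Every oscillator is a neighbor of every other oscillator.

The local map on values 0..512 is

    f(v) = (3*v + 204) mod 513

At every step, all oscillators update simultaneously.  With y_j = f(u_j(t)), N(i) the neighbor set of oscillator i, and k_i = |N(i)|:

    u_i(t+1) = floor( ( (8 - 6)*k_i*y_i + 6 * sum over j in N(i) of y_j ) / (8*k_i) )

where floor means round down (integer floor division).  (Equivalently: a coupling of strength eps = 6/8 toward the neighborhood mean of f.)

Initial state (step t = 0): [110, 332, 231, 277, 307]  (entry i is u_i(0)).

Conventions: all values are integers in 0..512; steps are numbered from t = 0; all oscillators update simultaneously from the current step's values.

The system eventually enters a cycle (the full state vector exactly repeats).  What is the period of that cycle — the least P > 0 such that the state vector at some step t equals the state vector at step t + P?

Answer: 18
Key observation: The state at step 9, [33, 33, 33, 33, 33], reappears at step 27 — and no state repeats earlier — so the cycle the system enters has period 18.

Derivation:
t=0: [110, 332, 231, 277, 307]
t=1: [130, 139, 152, 129, 135]
t=2: [100, 102, 104, 100, 101]
t=3: [411, 412, 380, 411, 411]
t=4: [394, 394, 388, 394, 394]
t=5: [356, 356, 355, 356, 356]
t=6: [245, 245, 245, 245, 245]
t=7: [426, 426, 426, 426, 426]
t=8: [456, 456, 456, 456, 456]
t=9: [33, 33, 33, 33, 33]
t=10: [303, 303, 303, 303, 303]
t=11: [87, 87, 87, 87, 87]
t=12: [465, 465, 465, 465, 465]
t=13: [60, 60, 60, 60, 60]
t=14: [384, 384, 384, 384, 384]
t=15: [330, 330, 330, 330, 330]
t=16: [168, 168, 168, 168, 168]
t=17: [195, 195, 195, 195, 195]
t=18: [276, 276, 276, 276, 276]
t=19: [6, 6, 6, 6, 6]
t=20: [222, 222, 222, 222, 222]
t=21: [357, 357, 357, 357, 357]
t=22: [249, 249, 249, 249, 249]
t=23: [438, 438, 438, 438, 438]
t=24: [492, 492, 492, 492, 492]
t=25: [141, 141, 141, 141, 141]
t=26: [114, 114, 114, 114, 114]
t=27: [33, 33, 33, 33, 33]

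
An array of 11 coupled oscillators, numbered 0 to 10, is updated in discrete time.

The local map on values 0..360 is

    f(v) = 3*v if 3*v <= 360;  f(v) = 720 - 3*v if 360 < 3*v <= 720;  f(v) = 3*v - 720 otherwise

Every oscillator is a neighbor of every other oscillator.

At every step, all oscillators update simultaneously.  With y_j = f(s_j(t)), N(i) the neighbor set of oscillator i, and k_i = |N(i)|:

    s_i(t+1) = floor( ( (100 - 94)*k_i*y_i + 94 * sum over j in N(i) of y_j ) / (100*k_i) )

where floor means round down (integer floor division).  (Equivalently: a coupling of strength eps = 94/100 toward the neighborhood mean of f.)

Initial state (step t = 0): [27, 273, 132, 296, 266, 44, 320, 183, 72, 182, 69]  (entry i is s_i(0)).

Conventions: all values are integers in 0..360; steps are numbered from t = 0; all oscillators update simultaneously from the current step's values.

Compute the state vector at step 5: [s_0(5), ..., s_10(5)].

Simulating step by step:
t=0: [27, 273, 132, 296, 266, 44, 320, 183, 72, 182, 69]
t=1: [174, 174, 166, 171, 175, 173, 169, 171, 170, 171, 170]
t=2: [206, 206, 205, 206, 206, 206, 205, 206, 206, 206, 206]
t=3: [102, 102, 102, 102, 102, 102, 102, 102, 102, 102, 102]
t=4: [306, 306, 306, 306, 306, 306, 306, 306, 306, 306, 306]
t=5: [198, 198, 198, 198, 198, 198, 198, 198, 198, 198, 198]

Answer: [198, 198, 198, 198, 198, 198, 198, 198, 198, 198, 198]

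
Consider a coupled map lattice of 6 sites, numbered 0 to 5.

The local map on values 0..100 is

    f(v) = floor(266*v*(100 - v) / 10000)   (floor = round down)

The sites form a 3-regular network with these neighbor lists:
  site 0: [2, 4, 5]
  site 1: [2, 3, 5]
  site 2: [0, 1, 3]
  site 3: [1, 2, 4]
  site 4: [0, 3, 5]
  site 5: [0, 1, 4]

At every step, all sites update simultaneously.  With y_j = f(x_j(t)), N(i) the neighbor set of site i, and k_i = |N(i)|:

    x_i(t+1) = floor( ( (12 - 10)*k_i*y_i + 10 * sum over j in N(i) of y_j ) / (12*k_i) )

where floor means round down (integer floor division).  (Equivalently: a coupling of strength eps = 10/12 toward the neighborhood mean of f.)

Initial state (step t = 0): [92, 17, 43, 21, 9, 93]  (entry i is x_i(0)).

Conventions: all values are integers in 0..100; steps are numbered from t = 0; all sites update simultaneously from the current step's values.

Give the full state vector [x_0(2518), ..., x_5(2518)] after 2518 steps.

Answer: [62, 62, 62, 62, 62, 62]
Key observation: The state at step 6, [62, 62, 62, 62, 62, 62], reappears at step 7: the system is in a cycle of period 1 from step 6 on.  Therefore the state at step 2518 equals the state at step 6 + ((2518 - 6) mod 1) = 6, which is [62, 62, 62, 62, 62, 62].

Derivation:
t=0: [92, 17, 43, 21, 9, 93]
t=1: [31, 41, 38, 41, 25, 24]
t=2: [53, 59, 61, 59, 54, 54]
t=3: [65, 64, 64, 64, 65, 65]
t=4: [60, 60, 60, 60, 60, 60]
t=5: [63, 63, 63, 63, 63, 63]
t=6: [62, 62, 62, 62, 62, 62]
t=7: [62, 62, 62, 62, 62, 62]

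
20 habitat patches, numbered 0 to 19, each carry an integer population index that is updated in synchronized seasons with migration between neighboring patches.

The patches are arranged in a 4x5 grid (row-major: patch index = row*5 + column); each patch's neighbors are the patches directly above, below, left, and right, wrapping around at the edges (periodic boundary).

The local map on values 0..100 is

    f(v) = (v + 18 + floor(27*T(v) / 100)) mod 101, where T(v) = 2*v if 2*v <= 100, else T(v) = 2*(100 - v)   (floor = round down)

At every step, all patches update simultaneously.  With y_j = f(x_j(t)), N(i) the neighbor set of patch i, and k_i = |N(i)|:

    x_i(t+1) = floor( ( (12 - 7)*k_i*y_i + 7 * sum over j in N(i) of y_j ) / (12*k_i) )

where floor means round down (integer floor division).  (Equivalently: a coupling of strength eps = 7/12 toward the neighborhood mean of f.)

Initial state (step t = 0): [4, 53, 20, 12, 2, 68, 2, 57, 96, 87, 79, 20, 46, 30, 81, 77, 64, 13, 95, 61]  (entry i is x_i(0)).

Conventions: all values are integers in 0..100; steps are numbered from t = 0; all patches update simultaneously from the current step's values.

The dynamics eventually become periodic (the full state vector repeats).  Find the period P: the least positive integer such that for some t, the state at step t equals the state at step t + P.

Answer: 3
Key observation: The state at step 16, [19, 48, 54, 41, 46, 18, 56, 75, 36, 15, 7, 38, 75, 54, 26, 22, 42, 54, 48, 42], reappears at step 19 — and no state repeats earlier — so the cycle the system enters has period 3.

Derivation:
t=0: [4, 53, 20, 12, 2, 68, 2, 57, 96, 87, 79, 20, 46, 30, 81, 77, 64, 13, 95, 61]
t=1: [28, 53, 59, 29, 33, 10, 44, 65, 36, 11, 12, 36, 72, 44, 29, 21, 27, 37, 40, 48]
t=2: [61, 84, 75, 72, 64, 45, 64, 38, 56, 48, 46, 57, 35, 67, 61, 56, 67, 65, 78, 75]
t=3: [69, 19, 15, 17, 29, 76, 39, 56, 65, 79, 92, 64, 55, 40, 68, 68, 30, 12, 3, 31]
t=4: [17, 46, 49, 36, 43, 16, 54, 71, 33, 12, 6, 36, 71, 50, 24, 21, 39, 47, 41, 39]
t=5: [56, 82, 75, 77, 68, 47, 70, 39, 58, 51, 43, 60, 39, 69, 56, 53, 76, 74, 82, 71]
t=6: [69, 19, 16, 18, 30, 78, 41, 59, 67, 81, 90, 66, 59, 41, 67, 67, 32, 16, 5, 30]
t=7: [18, 47, 51, 38, 44, 17, 56, 73, 34, 13, 6, 38, 73, 52, 24, 21, 41, 51, 44, 39]
t=8: [57, 83, 78, 80, 69, 48, 71, 40, 60, 52, 43, 62, 41, 70, 57, 54, 79, 78, 85, 72]
t=9: [69, 20, 17, 19, 30, 78, 41, 60, 68, 81, 91, 67, 61, 43, 67, 68, 33, 17, 7, 31]
t=10: [18, 48, 53, 39, 44, 17, 56, 74, 35, 13, 6, 38, 74, 54, 25, 22, 42, 53, 46, 40]
t=11: [58, 84, 79, 82, 70, 48, 71, 41, 61, 53, 44, 62, 41, 72, 58, 55, 79, 79, 87, 73]
t=12: [70, 20, 18, 20, 31, 79, 42, 61, 69, 82, 91, 67, 61, 43, 68, 68, 33, 18, 7, 32]
t=13: [19, 48, 53, 40, 45, 18, 56, 75, 35, 14, 6, 38, 75, 54, 25, 22, 42, 53, 47, 42]
t=14: [59, 84, 79, 83, 72, 49, 72, 41, 61, 54, 44, 62, 41, 72, 58, 55, 79, 79, 88, 75]
t=15: [70, 20, 18, 21, 32, 80, 42, 61, 69, 83, 92, 67, 61, 43, 68, 69, 33, 18, 8, 32]
t=16: [19, 48, 54, 41, 46, 18, 56, 75, 36, 15, 7, 38, 75, 54, 26, 22, 42, 54, 48, 42]
t=17: [59, 84, 79, 84, 73, 49, 72, 41, 62, 55, 45, 62, 41, 73, 60, 56, 79, 79, 89, 76]
t=18: [70, 20, 18, 21, 32, 80, 42, 61, 69, 83, 92, 67, 61, 44, 69, 69, 33, 18, 8, 32]
t=19: [19, 48, 54, 41, 46, 18, 56, 75, 36, 15, 7, 38, 75, 54, 26, 22, 42, 54, 48, 42]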